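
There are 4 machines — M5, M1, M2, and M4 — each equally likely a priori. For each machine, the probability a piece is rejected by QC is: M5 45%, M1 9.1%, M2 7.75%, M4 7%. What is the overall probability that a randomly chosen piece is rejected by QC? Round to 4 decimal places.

Since the prior is uniform, the posterior is proportional to the likelihood:
  M5: 0.45
  M1: 0.091
  M2: 0.0775
  M4: 0.07
P(rejected) = (1/4) × (0.45 + 0.091 + 0.0775 + 0.07) = 0.6885/4 ≈ 0.1721.

0.1721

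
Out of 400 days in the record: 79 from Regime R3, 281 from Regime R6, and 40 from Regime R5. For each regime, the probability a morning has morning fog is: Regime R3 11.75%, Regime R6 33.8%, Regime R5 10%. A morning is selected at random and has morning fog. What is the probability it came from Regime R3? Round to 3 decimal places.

By Bayes' rule, posterior ∝ prior × likelihood:
  Regime R3: 0.1975 × 0.1175 = 0.02320625
  Regime R6: 0.7025 × 0.338 = 0.237445
  Regime R5: 0.1 × 0.1 = 0.01
Normalizing constant = 0.27065125.
P(Regime R3 | evidence) = 0.02320625 / 0.27065125 ≈ 0.086.

0.086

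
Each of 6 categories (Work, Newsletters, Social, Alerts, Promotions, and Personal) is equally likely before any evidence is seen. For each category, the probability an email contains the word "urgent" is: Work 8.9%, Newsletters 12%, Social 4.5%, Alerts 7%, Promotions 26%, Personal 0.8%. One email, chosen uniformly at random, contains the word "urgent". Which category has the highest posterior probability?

Promotions

Since the prior is uniform, the posterior is proportional to the likelihood:
  Work: 0.089
  Newsletters: 0.12
  Social: 0.045
  Alerts: 0.07
  Promotions: 0.26
  Personal: 0.008
Normalizing constant = 0.592.
Largest term belongs to Promotions, so Promotions is most probable.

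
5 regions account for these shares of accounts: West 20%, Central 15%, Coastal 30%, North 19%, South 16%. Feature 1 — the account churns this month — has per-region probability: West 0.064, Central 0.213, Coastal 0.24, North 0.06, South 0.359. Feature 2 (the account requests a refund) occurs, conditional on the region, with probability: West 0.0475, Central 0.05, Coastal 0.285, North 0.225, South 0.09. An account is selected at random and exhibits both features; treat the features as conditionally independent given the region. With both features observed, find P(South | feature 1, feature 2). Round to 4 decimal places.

0.1697

By Bayes' rule, posterior ∝ prior × likelihood:
  West: 0.2 × 0.064 × 0.0475 = 0.000608
  Central: 0.15 × 0.213 × 0.05 = 0.0015975
  Coastal: 0.3 × 0.24 × 0.285 = 0.02052
  North: 0.19 × 0.06 × 0.225 = 0.002565
  South: 0.16 × 0.359 × 0.09 = 0.0051696
Normalizing constant = 0.0304601.
P(South | evidence) = 0.0051696 / 0.0304601 ≈ 0.1697.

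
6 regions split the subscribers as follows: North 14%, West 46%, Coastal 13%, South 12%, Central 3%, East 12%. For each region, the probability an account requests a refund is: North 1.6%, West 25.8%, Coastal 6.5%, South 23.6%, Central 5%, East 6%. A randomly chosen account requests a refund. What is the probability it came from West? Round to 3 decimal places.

Prior × likelihood for each hypothesis:
  North: 0.14 × 0.016 = 0.00224
  West: 0.46 × 0.258 = 0.11868
  Coastal: 0.13 × 0.065 = 0.00845
  South: 0.12 × 0.236 = 0.02832
  Central: 0.03 × 0.05 = 0.0015
  East: 0.12 × 0.06 = 0.0072
Normalizing constant = 0.16639.
P(West | evidence) = 0.11868 / 0.16639 ≈ 0.713.

0.713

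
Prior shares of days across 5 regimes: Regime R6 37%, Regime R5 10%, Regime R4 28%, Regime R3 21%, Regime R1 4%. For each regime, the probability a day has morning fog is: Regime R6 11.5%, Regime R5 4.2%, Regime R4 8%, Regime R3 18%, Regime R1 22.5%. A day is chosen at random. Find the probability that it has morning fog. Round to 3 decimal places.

By Bayes' rule, posterior ∝ prior × likelihood:
  Regime R6: 0.37 × 0.115 = 0.04255
  Regime R5: 0.1 × 0.042 = 0.0042
  Regime R4: 0.28 × 0.08 = 0.0224
  Regime R3: 0.21 × 0.18 = 0.0378
  Regime R1: 0.04 × 0.225 = 0.009
P(fog) = 0.04255 + 0.0042 + 0.0224 + 0.0378 + 0.009 = 0.11595 → 0.116.

0.116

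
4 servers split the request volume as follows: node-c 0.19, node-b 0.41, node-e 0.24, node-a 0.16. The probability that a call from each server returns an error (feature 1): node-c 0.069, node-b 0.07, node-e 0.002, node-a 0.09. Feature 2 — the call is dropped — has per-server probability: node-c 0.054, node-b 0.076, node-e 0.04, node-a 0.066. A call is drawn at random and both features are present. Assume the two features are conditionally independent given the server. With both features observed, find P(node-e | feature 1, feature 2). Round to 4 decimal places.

0.0050

By Bayes' rule, posterior ∝ prior × likelihood:
  node-c: 0.19 × 0.069 × 0.054 = 0.00070794
  node-b: 0.41 × 0.07 × 0.076 = 0.0021812
  node-e: 0.24 × 0.002 × 0.04 = 0.0000192
  node-a: 0.16 × 0.09 × 0.066 = 0.0009504
Sum = 0.00385874.
P(node-e | evidence) = 0.0000192 / 0.00385874 ≈ 0.0050.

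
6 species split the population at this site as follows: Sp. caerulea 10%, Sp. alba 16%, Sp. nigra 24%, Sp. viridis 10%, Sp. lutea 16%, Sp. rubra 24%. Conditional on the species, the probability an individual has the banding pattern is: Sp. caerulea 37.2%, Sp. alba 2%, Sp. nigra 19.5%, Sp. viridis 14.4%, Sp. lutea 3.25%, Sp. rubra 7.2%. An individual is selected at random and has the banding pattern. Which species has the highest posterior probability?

Compute prior × likelihood for every hypothesis:
  Sp. caerulea: 0.1 × 0.372 = 0.0372
  Sp. alba: 0.16 × 0.02 = 0.0032
  Sp. nigra: 0.24 × 0.195 = 0.0468
  Sp. viridis: 0.1 × 0.144 = 0.0144
  Sp. lutea: 0.16 × 0.0325 = 0.0052
  Sp. rubra: 0.24 × 0.072 = 0.01728
Normalizing constant = 0.12408.
Largest term belongs to Sp. nigra, so Sp. nigra is most probable.

Sp. nigra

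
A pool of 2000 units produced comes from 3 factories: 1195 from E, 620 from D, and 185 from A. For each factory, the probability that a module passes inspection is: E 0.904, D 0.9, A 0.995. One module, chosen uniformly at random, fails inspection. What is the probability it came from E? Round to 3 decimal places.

0.646

Taking complements, P(nonconforming | each) = E 0.096, D 0.1, A 0.005.
Prior × likelihood for each hypothesis:
  E: 0.5975 × 0.096 = 0.05736
  D: 0.31 × 0.1 = 0.031
  A: 0.0925 × 0.005 = 0.0004625
Normalizing constant = 0.0888225.
P(E | evidence) = 0.05736 / 0.0888225 ≈ 0.646.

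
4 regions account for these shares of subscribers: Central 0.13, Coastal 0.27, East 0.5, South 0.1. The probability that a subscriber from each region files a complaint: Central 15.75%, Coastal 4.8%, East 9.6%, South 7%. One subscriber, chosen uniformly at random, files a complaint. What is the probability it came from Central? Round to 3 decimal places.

0.232

Prior × likelihood for each hypothesis:
  Central: 0.13 × 0.1575 = 0.020475
  Coastal: 0.27 × 0.048 = 0.01296
  East: 0.5 × 0.096 = 0.048
  South: 0.1 × 0.07 = 0.007
Normalizing constant = 0.088435.
P(Central | evidence) = 0.020475 / 0.088435 ≈ 0.232.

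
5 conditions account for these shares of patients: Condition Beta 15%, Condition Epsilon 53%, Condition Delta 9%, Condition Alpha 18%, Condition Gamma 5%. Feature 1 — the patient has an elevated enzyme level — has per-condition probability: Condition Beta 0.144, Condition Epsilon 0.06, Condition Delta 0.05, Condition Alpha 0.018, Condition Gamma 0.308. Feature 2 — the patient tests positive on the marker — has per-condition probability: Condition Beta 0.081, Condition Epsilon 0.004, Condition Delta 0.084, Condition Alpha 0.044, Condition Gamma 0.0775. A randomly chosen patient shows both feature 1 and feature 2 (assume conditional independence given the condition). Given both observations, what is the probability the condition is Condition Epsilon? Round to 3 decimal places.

Compute prior × likelihood for every hypothesis:
  Condition Beta: 0.15 × 0.144 × 0.081 = 0.0017496
  Condition Epsilon: 0.53 × 0.06 × 0.004 = 0.0001272
  Condition Delta: 0.09 × 0.05 × 0.084 = 0.000378
  Condition Alpha: 0.18 × 0.018 × 0.044 = 0.00014256
  Condition Gamma: 0.05 × 0.308 × 0.0775 = 0.0011935
Sum = 0.00359086.
P(Condition Epsilon | evidence) = 0.0001272 / 0.00359086 ≈ 0.035.

0.035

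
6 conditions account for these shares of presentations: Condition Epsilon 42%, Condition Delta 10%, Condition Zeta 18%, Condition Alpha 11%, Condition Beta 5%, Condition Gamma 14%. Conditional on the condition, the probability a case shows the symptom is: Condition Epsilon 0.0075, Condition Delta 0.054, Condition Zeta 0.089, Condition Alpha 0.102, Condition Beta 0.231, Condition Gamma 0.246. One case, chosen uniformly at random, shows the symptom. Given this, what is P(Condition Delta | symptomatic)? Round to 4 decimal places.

Unnormalized posteriors (prior × likelihood):
  Condition Epsilon: 0.42 × 0.0075 = 0.00315
  Condition Delta: 0.1 × 0.054 = 0.0054
  Condition Zeta: 0.18 × 0.089 = 0.01602
  Condition Alpha: 0.11 × 0.102 = 0.01122
  Condition Beta: 0.05 × 0.231 = 0.01155
  Condition Gamma: 0.14 × 0.246 = 0.03444
Total = 0.08178.
P(Condition Delta | evidence) = 0.0054 / 0.08178 ≈ 0.0660.

0.0660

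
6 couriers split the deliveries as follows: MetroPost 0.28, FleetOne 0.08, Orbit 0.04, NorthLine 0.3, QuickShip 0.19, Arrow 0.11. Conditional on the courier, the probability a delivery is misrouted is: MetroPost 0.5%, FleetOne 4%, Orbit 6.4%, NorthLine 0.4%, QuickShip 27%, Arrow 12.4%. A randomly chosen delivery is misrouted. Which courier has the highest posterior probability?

By Bayes' rule, posterior ∝ prior × likelihood:
  MetroPost: 0.28 × 0.005 = 0.0014
  FleetOne: 0.08 × 0.04 = 0.0032
  Orbit: 0.04 × 0.064 = 0.00256
  NorthLine: 0.3 × 0.004 = 0.0012
  QuickShip: 0.19 × 0.27 = 0.0513
  Arrow: 0.11 × 0.124 = 0.01364
Normalizing constant = 0.0733.
Largest term belongs to QuickShip, so QuickShip is most probable.

QuickShip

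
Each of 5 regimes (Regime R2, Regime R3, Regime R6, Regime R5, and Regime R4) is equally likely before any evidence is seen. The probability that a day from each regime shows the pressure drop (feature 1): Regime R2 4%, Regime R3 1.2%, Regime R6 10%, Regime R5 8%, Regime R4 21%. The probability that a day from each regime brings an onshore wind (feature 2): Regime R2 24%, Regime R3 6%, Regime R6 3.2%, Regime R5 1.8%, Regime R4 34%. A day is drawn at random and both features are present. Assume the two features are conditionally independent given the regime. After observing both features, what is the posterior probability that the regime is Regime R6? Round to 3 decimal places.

0.037

With a uniform prior (1/5 each), posterior ∝ likelihood:
  Regime R2: 0.04 × 0.24 = 0.0096
  Regime R3: 0.012 × 0.06 = 0.00072
  Regime R6: 0.1 × 0.032 = 0.0032
  Regime R5: 0.08 × 0.018 = 0.00144
  Regime R4: 0.21 × 0.34 = 0.0714
Total = 0.08636.
P(Regime R6 | evidence) = 0.0032 / 0.08636 ≈ 0.037.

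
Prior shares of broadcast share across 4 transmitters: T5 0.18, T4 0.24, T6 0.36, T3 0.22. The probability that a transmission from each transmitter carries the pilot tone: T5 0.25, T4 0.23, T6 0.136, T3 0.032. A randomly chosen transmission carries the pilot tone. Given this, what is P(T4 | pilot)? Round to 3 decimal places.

By Bayes' rule, posterior ∝ prior × likelihood:
  T5: 0.18 × 0.25 = 0.045
  T4: 0.24 × 0.23 = 0.0552
  T6: 0.36 × 0.136 = 0.04896
  T3: 0.22 × 0.032 = 0.00704
Normalizing constant = 0.1562.
P(T4 | evidence) = 0.0552 / 0.1562 ≈ 0.353.

0.353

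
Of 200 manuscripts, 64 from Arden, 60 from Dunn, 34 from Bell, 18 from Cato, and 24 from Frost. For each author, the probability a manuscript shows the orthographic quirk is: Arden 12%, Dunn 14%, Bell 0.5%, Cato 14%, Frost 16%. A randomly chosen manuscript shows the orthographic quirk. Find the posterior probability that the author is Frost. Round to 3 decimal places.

By Bayes' rule, posterior ∝ prior × likelihood:
  Arden: 0.32 × 0.12 = 0.0384
  Dunn: 0.3 × 0.14 = 0.042
  Bell: 0.17 × 0.005 = 0.00085
  Cato: 0.09 × 0.14 = 0.0126
  Frost: 0.12 × 0.16 = 0.0192
Normalizing constant = 0.11305.
P(Frost | evidence) = 0.0192 / 0.11305 ≈ 0.170.

0.170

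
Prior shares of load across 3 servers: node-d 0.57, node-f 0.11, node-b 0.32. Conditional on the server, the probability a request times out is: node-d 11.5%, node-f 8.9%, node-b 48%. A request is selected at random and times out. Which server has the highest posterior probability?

Unnormalized posteriors (prior × likelihood):
  node-d: 0.57 × 0.115 = 0.06555
  node-f: 0.11 × 0.089 = 0.00979
  node-b: 0.32 × 0.48 = 0.1536
Total = 0.22894.
Largest term belongs to node-b, so node-b is most probable.

node-b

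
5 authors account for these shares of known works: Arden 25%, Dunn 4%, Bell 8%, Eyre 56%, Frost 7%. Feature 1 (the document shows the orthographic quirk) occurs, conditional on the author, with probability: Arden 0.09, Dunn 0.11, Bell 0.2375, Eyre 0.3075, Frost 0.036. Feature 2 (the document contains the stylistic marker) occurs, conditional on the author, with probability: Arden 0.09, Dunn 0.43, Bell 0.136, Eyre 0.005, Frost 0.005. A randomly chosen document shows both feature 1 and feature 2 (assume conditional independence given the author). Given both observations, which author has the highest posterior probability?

Prior × likelihood for each hypothesis:
  Arden: 0.25 × 0.09 × 0.09 = 0.002025
  Dunn: 0.04 × 0.11 × 0.43 = 0.001892
  Bell: 0.08 × 0.2375 × 0.136 = 0.002584
  Eyre: 0.56 × 0.3075 × 0.005 = 0.000861
  Frost: 0.07 × 0.036 × 0.005 = 0.0000126
Total = 0.0073746.
Largest term belongs to Bell, so Bell is most probable.

Bell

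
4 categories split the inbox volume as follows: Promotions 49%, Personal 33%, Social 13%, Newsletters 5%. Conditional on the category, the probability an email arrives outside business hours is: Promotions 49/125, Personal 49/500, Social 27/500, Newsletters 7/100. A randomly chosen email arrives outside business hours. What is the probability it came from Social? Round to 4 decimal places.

0.0299

By Bayes' rule, posterior ∝ prior × likelihood:
  Promotions: 0.49 × 0.392 = 0.19208
  Personal: 0.33 × 0.098 = 0.03234
  Social: 0.13 × 0.054 = 0.00702
  Newsletters: 0.05 × 0.07 = 0.0035
Total = 0.23494.
P(Social | evidence) = 0.00702 / 0.23494 ≈ 0.0299.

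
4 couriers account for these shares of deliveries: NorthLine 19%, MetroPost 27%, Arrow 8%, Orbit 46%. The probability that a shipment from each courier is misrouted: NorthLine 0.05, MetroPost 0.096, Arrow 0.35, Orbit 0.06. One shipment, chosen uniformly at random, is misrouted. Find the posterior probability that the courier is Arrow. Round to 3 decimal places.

Unnormalized posteriors (prior × likelihood):
  NorthLine: 0.19 × 0.05 = 0.0095
  MetroPost: 0.27 × 0.096 = 0.02592
  Arrow: 0.08 × 0.35 = 0.028
  Orbit: 0.46 × 0.06 = 0.0276
Total = 0.09102.
P(Arrow | evidence) = 0.028 / 0.09102 ≈ 0.308.

0.308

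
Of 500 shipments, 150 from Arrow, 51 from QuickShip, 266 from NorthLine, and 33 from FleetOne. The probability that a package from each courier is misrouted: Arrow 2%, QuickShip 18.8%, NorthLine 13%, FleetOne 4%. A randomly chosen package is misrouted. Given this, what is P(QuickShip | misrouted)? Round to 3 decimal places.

Compute prior × likelihood for every hypothesis:
  Arrow: 0.3 × 0.02 = 0.006
  QuickShip: 0.102 × 0.188 = 0.019176
  NorthLine: 0.532 × 0.13 = 0.06916
  FleetOne: 0.066 × 0.04 = 0.00264
Sum = 0.096976.
P(QuickShip | evidence) = 0.019176 / 0.096976 ≈ 0.198.

0.198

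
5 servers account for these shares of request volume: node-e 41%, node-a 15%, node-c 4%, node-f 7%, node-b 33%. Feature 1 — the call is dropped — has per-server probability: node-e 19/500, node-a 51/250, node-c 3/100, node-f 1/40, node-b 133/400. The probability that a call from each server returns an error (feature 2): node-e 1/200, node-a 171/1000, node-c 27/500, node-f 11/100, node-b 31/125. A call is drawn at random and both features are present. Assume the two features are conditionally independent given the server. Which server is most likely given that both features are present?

node-b

Unnormalized posteriors (prior × likelihood):
  node-e: 0.41 × 0.038 × 0.005 = 0.0000779
  node-a: 0.15 × 0.204 × 0.171 = 0.0052326
  node-c: 0.04 × 0.03 × 0.054 = 0.0000648
  node-f: 0.07 × 0.025 × 0.11 = 0.0001925
  node-b: 0.33 × 0.3325 × 0.248 = 0.0272118
Sum = 0.0327796.
Largest term belongs to node-b, so node-b is most probable.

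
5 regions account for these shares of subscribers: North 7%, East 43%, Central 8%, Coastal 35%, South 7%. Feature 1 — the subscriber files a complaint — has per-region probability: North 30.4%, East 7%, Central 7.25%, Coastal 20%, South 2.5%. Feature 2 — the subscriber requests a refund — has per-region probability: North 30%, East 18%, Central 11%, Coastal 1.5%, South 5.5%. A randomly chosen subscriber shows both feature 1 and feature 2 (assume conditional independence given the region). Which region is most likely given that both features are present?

By Bayes' rule, posterior ∝ prior × likelihood:
  North: 0.07 × 0.304 × 0.3 = 0.006384
  East: 0.43 × 0.07 × 0.18 = 0.005418
  Central: 0.08 × 0.0725 × 0.11 = 0.000638
  Coastal: 0.35 × 0.2 × 0.015 = 0.00105
  South: 0.07 × 0.025 × 0.055 = 0.00009625
Sum = 0.01358625.
Largest term belongs to North, so North is most probable.

North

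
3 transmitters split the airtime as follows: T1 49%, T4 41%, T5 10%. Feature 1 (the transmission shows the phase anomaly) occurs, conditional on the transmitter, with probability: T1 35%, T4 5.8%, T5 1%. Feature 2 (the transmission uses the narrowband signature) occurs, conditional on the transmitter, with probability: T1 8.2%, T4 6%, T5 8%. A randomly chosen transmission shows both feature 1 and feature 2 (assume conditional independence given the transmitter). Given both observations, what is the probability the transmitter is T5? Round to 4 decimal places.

Unnormalized posteriors (prior × likelihood):
  T1: 0.49 × 0.35 × 0.082 = 0.014063
  T4: 0.41 × 0.058 × 0.06 = 0.0014268
  T5: 0.1 × 0.01 × 0.08 = 0.00008
Sum = 0.0155698.
P(T5 | evidence) = 0.00008 / 0.0155698 ≈ 0.0051.

0.0051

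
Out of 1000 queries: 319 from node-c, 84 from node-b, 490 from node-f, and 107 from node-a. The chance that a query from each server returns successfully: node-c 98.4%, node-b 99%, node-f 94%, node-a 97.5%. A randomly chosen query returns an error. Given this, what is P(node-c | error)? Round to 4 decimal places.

0.1342

Taking complements, P(error | each) = node-c 0.016, node-b 0.01, node-f 0.06, node-a 0.025.
Compute prior × likelihood for every hypothesis:
  node-c: 0.319 × 0.016 = 0.005104
  node-b: 0.084 × 0.01 = 0.00084
  node-f: 0.49 × 0.06 = 0.0294
  node-a: 0.107 × 0.025 = 0.002675
Sum = 0.038019.
P(node-c | evidence) = 0.005104 / 0.038019 ≈ 0.1342.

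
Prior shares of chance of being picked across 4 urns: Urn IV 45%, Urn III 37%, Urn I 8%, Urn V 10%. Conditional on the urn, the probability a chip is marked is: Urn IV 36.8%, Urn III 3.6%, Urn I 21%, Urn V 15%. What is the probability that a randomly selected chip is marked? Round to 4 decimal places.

0.2107

Prior × likelihood for each hypothesis:
  Urn IV: 0.45 × 0.368 = 0.1656
  Urn III: 0.37 × 0.036 = 0.01332
  Urn I: 0.08 × 0.21 = 0.0168
  Urn V: 0.1 × 0.15 = 0.015
P(marked) = 0.1656 + 0.01332 + 0.0168 + 0.015 = 0.21072 → 0.2107.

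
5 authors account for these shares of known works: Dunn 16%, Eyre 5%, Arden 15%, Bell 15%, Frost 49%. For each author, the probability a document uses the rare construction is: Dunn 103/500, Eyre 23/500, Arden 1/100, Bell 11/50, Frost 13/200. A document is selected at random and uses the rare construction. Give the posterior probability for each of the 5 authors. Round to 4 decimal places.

Compute prior × likelihood for every hypothesis:
  Dunn: 0.16 × 0.206 = 0.03296
  Eyre: 0.05 × 0.046 = 0.0023
  Arden: 0.15 × 0.01 = 0.0015
  Bell: 0.15 × 0.22 = 0.033
  Frost: 0.49 × 0.065 = 0.03185
Normalizing constant = 0.10161.
P(Dunn | rare-form) = 0.03296/0.10161 ≈ 0.3244
P(Eyre | rare-form) = 0.0023/0.10161 ≈ 0.0226
P(Arden | rare-form) = 0.0015/0.10161 ≈ 0.0148
P(Bell | rare-form) = 0.033/0.10161 ≈ 0.3248
P(Frost | rare-form) = 0.03185/0.10161 ≈ 0.3135

Dunn 0.3244, Eyre 0.0226, Arden 0.0148, Bell 0.3248, Frost 0.3135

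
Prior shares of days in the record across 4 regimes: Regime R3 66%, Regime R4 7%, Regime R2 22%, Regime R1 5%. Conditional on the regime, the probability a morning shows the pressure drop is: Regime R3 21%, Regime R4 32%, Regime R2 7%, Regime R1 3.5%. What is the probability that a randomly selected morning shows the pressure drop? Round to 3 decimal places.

Prior × likelihood for each hypothesis:
  Regime R3: 0.66 × 0.21 = 0.1386
  Regime R4: 0.07 × 0.32 = 0.0224
  Regime R2: 0.22 × 0.07 = 0.0154
  Regime R1: 0.05 × 0.035 = 0.00175
P(drop) = 0.1386 + 0.0224 + 0.0154 + 0.00175 = 0.17815 → 0.178.

0.178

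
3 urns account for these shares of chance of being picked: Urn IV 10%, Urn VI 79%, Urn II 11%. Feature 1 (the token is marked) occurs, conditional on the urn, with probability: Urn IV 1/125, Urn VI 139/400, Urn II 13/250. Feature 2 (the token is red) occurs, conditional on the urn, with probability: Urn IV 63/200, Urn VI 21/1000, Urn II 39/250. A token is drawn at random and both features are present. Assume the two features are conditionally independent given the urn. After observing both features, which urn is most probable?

Urn VI

Compute prior × likelihood for every hypothesis:
  Urn IV: 0.1 × 0.008 × 0.315 = 0.000252
  Urn VI: 0.79 × 0.3475 × 0.021 = 0.005765025
  Urn II: 0.11 × 0.052 × 0.156 = 0.00089232
Total = 0.006909345.
Largest term belongs to Urn VI, so Urn VI is most probable.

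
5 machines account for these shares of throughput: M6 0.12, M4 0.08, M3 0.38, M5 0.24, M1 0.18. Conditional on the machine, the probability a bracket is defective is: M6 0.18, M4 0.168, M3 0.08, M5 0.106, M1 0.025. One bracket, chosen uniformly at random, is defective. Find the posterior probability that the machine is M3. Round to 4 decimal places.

By Bayes' rule, posterior ∝ prior × likelihood:
  M6: 0.12 × 0.18 = 0.0216
  M4: 0.08 × 0.168 = 0.01344
  M3: 0.38 × 0.08 = 0.0304
  M5: 0.24 × 0.106 = 0.02544
  M1: 0.18 × 0.025 = 0.0045
Sum = 0.09538.
P(M3 | evidence) = 0.0304 / 0.09538 ≈ 0.3187.

0.3187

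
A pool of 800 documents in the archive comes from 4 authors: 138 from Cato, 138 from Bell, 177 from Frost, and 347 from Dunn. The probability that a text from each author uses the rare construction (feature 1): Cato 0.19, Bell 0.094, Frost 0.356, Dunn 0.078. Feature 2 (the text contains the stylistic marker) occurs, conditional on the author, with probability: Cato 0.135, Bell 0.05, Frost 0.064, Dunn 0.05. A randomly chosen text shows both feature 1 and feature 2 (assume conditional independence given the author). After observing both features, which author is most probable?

Frost

Prior × likelihood for each hypothesis:
  Cato: 0.1725 × 0.19 × 0.135 = 0.004424625
  Bell: 0.1725 × 0.094 × 0.05 = 0.00081075
  Frost: 0.22125 × 0.356 × 0.064 = 0.00504096
  Dunn: 0.43375 × 0.078 × 0.05 = 0.001691625
Total = 0.01196796.
Largest term belongs to Frost, so Frost is most probable.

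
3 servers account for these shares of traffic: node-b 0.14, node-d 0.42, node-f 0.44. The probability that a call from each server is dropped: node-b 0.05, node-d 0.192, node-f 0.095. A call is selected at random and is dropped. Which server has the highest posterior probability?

Compute prior × likelihood for every hypothesis:
  node-b: 0.14 × 0.05 = 0.007
  node-d: 0.42 × 0.192 = 0.08064
  node-f: 0.44 × 0.095 = 0.0418
Total = 0.12944.
Largest term belongs to node-d, so node-d is most probable.

node-d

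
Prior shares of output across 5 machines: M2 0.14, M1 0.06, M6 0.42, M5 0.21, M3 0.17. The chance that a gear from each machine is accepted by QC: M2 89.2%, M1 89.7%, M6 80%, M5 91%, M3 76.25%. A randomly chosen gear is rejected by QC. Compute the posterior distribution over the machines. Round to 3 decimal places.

M2 0.092, M1 0.038, M6 0.510, M5 0.115, M3 0.245

Taking complements, P(rejected | each) = M2 0.108, M1 0.103, M6 0.2, M5 0.09, M3 0.2375.
Compute prior × likelihood for every hypothesis:
  M2: 0.14 × 0.108 = 0.01512
  M1: 0.06 × 0.103 = 0.00618
  M6: 0.42 × 0.2 = 0.084
  M5: 0.21 × 0.09 = 0.0189
  M3: 0.17 × 0.2375 = 0.040375
Sum = 0.164575.
P(M2 | rejected) = 0.01512/0.164575 ≈ 0.092
P(M1 | rejected) = 0.00618/0.164575 ≈ 0.038
P(M6 | rejected) = 0.084/0.164575 ≈ 0.510
P(M5 | rejected) = 0.0189/0.164575 ≈ 0.115
P(M3 | rejected) = 0.040375/0.164575 ≈ 0.245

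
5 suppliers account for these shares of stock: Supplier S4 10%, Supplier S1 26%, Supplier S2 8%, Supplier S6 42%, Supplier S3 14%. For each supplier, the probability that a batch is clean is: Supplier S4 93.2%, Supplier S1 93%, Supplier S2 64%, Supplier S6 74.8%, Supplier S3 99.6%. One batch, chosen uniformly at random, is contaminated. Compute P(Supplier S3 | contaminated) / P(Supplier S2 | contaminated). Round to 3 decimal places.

Taking complements, P(contaminated | each) = Supplier S4 0.068, Supplier S1 0.07, Supplier S2 0.36, Supplier S6 0.252, Supplier S3 0.004.
By Bayes' rule, posterior ∝ prior × likelihood:
  Supplier S4: 0.1 × 0.068 = 0.0068
  Supplier S1: 0.26 × 0.07 = 0.0182
  Supplier S2: 0.08 × 0.36 = 0.0288
  Supplier S6: 0.42 × 0.252 = 0.10584
  Supplier S3: 0.14 × 0.004 = 0.00056
Normalizing constant = 0.1602.
The ratio is 0.00056 / 0.0288 (the normalizer cancels) = 0.019.

0.019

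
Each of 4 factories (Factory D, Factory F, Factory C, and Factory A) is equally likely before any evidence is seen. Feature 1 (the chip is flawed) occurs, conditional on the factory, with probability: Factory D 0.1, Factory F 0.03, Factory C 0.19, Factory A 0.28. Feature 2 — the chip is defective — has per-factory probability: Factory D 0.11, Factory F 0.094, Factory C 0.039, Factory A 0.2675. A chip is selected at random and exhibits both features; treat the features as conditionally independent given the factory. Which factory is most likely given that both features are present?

Since the prior is uniform, the posterior is proportional to the likelihood:
  Factory D: 0.1 × 0.11 = 0.011
  Factory F: 0.03 × 0.094 = 0.00282
  Factory C: 0.19 × 0.039 = 0.00741
  Factory A: 0.28 × 0.2675 = 0.0749
Normalizing constant = 0.09613.
Largest term belongs to Factory A, so Factory A is most probable.

Factory A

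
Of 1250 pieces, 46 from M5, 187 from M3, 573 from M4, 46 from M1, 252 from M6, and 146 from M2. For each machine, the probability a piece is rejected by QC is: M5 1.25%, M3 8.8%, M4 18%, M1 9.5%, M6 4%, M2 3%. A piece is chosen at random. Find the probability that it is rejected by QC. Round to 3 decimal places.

0.111

Compute prior × likelihood for every hypothesis:
  M5: 0.0368 × 0.0125 = 0.00046
  M3: 0.1496 × 0.088 = 0.0131648
  M4: 0.4584 × 0.18 = 0.082512
  M1: 0.0368 × 0.095 = 0.003496
  M6: 0.2016 × 0.04 = 0.008064
  M2: 0.1168 × 0.03 = 0.003504
P(rejected) = 0.00046 + 0.0131648 + 0.082512 + 0.003496 + 0.008064 + 0.003504 = 0.1112008 → 0.111.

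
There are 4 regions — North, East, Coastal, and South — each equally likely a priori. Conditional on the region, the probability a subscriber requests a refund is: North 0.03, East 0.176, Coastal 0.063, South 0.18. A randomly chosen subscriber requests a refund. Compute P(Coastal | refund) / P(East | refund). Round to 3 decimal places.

Since the prior is uniform, the posterior is proportional to the likelihood:
  North: 0.03
  East: 0.176
  Coastal: 0.063
  South: 0.18
Normalizing constant = 0.449.
The ratio is 0.063 / 0.176 (the normalizer cancels) = 0.358.

0.358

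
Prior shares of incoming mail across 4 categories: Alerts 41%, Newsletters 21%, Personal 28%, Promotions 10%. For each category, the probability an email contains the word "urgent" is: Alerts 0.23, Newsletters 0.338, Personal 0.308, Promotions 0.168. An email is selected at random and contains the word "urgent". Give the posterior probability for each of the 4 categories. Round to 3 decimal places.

By Bayes' rule, posterior ∝ prior × likelihood:
  Alerts: 0.41 × 0.23 = 0.0943
  Newsletters: 0.21 × 0.338 = 0.07098
  Personal: 0.28 × 0.308 = 0.08624
  Promotions: 0.1 × 0.168 = 0.0168
Sum = 0.26832.
P(Alerts | urgent-flag) = 0.0943/0.26832 ≈ 0.351
P(Newsletters | urgent-flag) = 0.07098/0.26832 ≈ 0.265
P(Personal | urgent-flag) = 0.08624/0.26832 ≈ 0.321
P(Promotions | urgent-flag) = 0.0168/0.26832 ≈ 0.063

Alerts 0.351, Newsletters 0.265, Personal 0.321, Promotions 0.063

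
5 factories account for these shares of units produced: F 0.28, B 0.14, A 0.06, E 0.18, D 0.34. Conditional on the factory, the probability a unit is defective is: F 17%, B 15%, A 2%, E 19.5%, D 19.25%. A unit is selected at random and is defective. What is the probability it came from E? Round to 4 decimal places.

Unnormalized posteriors (prior × likelihood):
  F: 0.28 × 0.17 = 0.0476
  B: 0.14 × 0.15 = 0.021
  A: 0.06 × 0.02 = 0.0012
  E: 0.18 × 0.195 = 0.0351
  D: 0.34 × 0.1925 = 0.06545
Total = 0.17035.
P(E | evidence) = 0.0351 / 0.17035 ≈ 0.2060.

0.2060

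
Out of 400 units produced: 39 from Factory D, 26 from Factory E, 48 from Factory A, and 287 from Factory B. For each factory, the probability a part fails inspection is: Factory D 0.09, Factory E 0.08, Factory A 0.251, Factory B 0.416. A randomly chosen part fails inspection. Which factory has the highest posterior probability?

Factory B

Unnormalized posteriors (prior × likelihood):
  Factory D: 0.0975 × 0.09 = 0.008775
  Factory E: 0.065 × 0.08 = 0.0052
  Factory A: 0.12 × 0.251 = 0.03012
  Factory B: 0.7175 × 0.416 = 0.29848
Total = 0.342575.
Largest term belongs to Factory B, so Factory B is most probable.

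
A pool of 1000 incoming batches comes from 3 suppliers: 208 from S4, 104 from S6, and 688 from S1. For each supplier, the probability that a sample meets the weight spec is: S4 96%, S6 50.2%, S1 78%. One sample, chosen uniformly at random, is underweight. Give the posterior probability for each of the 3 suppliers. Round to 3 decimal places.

Taking complements, P(underweight | each) = S4 0.04, S6 0.498, S1 0.22.
By Bayes' rule, posterior ∝ prior × likelihood:
  S4: 0.208 × 0.04 = 0.00832
  S6: 0.104 × 0.498 = 0.051792
  S1: 0.688 × 0.22 = 0.15136
Sum = 0.211472.
P(S4 | underweight) = 0.00832/0.211472 ≈ 0.039
P(S6 | underweight) = 0.051792/0.211472 ≈ 0.245
P(S1 | underweight) = 0.15136/0.211472 ≈ 0.716
(Check: 0.039+0.245+0.716 = 1.000.)

S4 0.039, S6 0.245, S1 0.716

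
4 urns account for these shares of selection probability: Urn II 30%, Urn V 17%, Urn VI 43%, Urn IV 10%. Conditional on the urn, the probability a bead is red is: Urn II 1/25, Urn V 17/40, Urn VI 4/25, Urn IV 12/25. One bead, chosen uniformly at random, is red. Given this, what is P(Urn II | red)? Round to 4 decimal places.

Compute prior × likelihood for every hypothesis:
  Urn II: 0.3 × 0.04 = 0.012
  Urn V: 0.17 × 0.425 = 0.07225
  Urn VI: 0.43 × 0.16 = 0.0688
  Urn IV: 0.1 × 0.48 = 0.048
Normalizing constant = 0.20105.
P(Urn II | evidence) = 0.012 / 0.20105 ≈ 0.0597.

0.0597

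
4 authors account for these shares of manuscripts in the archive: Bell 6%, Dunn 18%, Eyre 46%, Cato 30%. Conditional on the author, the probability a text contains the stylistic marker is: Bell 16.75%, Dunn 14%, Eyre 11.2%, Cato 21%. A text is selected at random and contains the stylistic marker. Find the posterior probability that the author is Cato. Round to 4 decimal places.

By Bayes' rule, posterior ∝ prior × likelihood:
  Bell: 0.06 × 0.1675 = 0.01005
  Dunn: 0.18 × 0.14 = 0.0252
  Eyre: 0.46 × 0.112 = 0.05152
  Cato: 0.3 × 0.21 = 0.063
Normalizing constant = 0.14977.
P(Cato | evidence) = 0.063 / 0.14977 ≈ 0.4206.

0.4206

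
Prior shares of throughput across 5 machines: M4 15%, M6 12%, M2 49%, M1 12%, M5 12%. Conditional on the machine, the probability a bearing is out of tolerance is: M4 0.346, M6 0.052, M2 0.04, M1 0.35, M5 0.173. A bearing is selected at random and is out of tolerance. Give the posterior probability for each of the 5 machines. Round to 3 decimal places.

M4 0.369, M6 0.044, M2 0.140, M1 0.299, M5 0.148

Prior × likelihood for each hypothesis:
  M4: 0.15 × 0.346 = 0.0519
  M6: 0.12 × 0.052 = 0.00624
  M2: 0.49 × 0.04 = 0.0196
  M1: 0.12 × 0.35 = 0.042
  M5: 0.12 × 0.173 = 0.02076
Sum = 0.1405.
P(M4 | oversize) = 0.0519/0.1405 ≈ 0.369
P(M6 | oversize) = 0.00624/0.1405 ≈ 0.044
P(M2 | oversize) = 0.0196/0.1405 ≈ 0.140
P(M1 | oversize) = 0.042/0.1405 ≈ 0.299
P(M5 | oversize) = 0.02076/0.1405 ≈ 0.148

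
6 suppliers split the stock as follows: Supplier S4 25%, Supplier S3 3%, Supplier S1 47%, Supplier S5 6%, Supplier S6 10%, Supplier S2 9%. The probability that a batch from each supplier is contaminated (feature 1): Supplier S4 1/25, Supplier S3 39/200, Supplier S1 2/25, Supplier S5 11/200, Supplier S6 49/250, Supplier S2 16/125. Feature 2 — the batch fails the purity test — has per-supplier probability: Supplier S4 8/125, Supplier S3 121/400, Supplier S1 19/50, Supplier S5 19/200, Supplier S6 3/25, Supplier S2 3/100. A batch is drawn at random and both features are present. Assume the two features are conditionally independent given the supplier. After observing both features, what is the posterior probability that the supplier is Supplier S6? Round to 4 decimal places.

0.1193

Compute prior × likelihood for every hypothesis:
  Supplier S4: 0.25 × 0.04 × 0.064 = 0.00064
  Supplier S3: 0.03 × 0.195 × 0.3025 = 0.001769625
  Supplier S1: 0.47 × 0.08 × 0.38 = 0.014288
  Supplier S5: 0.06 × 0.055 × 0.095 = 0.0003135
  Supplier S6: 0.1 × 0.196 × 0.12 = 0.002352
  Supplier S2: 0.09 × 0.128 × 0.03 = 0.0003456
Sum = 0.019708725.
P(Supplier S6 | evidence) = 0.002352 / 0.019708725 ≈ 0.1193.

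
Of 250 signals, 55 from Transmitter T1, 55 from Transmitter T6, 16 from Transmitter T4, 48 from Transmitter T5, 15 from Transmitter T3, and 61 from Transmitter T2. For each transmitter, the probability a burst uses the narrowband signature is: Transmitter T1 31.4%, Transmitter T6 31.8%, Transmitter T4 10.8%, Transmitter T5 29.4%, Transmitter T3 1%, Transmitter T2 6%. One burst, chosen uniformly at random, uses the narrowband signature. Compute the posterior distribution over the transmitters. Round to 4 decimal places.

By Bayes' rule, posterior ∝ prior × likelihood:
  Transmitter T1: 0.22 × 0.314 = 0.06908
  Transmitter T6: 0.22 × 0.318 = 0.06996
  Transmitter T4: 0.064 × 0.108 = 0.006912
  Transmitter T5: 0.192 × 0.294 = 0.056448
  Transmitter T3: 0.06 × 0.01 = 0.0006
  Transmitter T2: 0.244 × 0.06 = 0.01464
Normalizing constant = 0.21764.
P(Transmitter T1 | narrowband) = 0.06908/0.21764 ≈ 0.3174
P(Transmitter T6 | narrowband) = 0.06996/0.21764 ≈ 0.3214
P(Transmitter T4 | narrowband) = 0.006912/0.21764 ≈ 0.0318
P(Transmitter T5 | narrowband) = 0.056448/0.21764 ≈ 0.2594
P(Transmitter T3 | narrowband) = 0.0006/0.21764 ≈ 0.0028
P(Transmitter T2 | narrowband) = 0.01464/0.21764 ≈ 0.0673

Transmitter T1 0.3174, Transmitter T6 0.3214, Transmitter T4 0.0318, Transmitter T5 0.2594, Transmitter T3 0.0028, Transmitter T2 0.0673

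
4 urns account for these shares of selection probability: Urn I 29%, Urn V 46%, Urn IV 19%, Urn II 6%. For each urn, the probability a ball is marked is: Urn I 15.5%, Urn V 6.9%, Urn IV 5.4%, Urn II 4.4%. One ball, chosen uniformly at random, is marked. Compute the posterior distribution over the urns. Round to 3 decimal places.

Urn I 0.502, Urn V 0.354, Urn IV 0.115, Urn II 0.029

Prior × likelihood for each hypothesis:
  Urn I: 0.29 × 0.155 = 0.04495
  Urn V: 0.46 × 0.069 = 0.03174
  Urn IV: 0.19 × 0.054 = 0.01026
  Urn II: 0.06 × 0.044 = 0.00264
Normalizing constant = 0.08959.
P(Urn I | marked) = 0.04495/0.08959 ≈ 0.502
P(Urn V | marked) = 0.03174/0.08959 ≈ 0.354
P(Urn IV | marked) = 0.01026/0.08959 ≈ 0.115
P(Urn II | marked) = 0.00264/0.08959 ≈ 0.029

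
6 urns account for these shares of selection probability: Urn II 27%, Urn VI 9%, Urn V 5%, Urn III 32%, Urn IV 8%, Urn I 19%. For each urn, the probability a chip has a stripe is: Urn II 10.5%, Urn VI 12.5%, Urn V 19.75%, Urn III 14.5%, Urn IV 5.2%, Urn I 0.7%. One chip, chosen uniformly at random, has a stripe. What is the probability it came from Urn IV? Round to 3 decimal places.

Unnormalized posteriors (prior × likelihood):
  Urn II: 0.27 × 0.105 = 0.02835
  Urn VI: 0.09 × 0.125 = 0.01125
  Urn V: 0.05 × 0.1975 = 0.009875
  Urn III: 0.32 × 0.145 = 0.0464
  Urn IV: 0.08 × 0.052 = 0.00416
  Urn I: 0.19 × 0.007 = 0.00133
Normalizing constant = 0.101365.
P(Urn IV | evidence) = 0.00416 / 0.101365 ≈ 0.041.

0.041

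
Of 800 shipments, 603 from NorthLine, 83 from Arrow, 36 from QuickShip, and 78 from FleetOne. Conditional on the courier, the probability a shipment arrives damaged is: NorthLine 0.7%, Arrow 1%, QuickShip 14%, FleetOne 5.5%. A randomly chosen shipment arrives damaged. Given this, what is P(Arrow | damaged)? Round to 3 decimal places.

0.058

By Bayes' rule, posterior ∝ prior × likelihood:
  NorthLine: 0.75375 × 0.007 = 0.00527625
  Arrow: 0.10375 × 0.01 = 0.0010375
  QuickShip: 0.045 × 0.14 = 0.0063
  FleetOne: 0.0975 × 0.055 = 0.0053625
Total = 0.01797625.
P(Arrow | evidence) = 0.0010375 / 0.01797625 ≈ 0.058.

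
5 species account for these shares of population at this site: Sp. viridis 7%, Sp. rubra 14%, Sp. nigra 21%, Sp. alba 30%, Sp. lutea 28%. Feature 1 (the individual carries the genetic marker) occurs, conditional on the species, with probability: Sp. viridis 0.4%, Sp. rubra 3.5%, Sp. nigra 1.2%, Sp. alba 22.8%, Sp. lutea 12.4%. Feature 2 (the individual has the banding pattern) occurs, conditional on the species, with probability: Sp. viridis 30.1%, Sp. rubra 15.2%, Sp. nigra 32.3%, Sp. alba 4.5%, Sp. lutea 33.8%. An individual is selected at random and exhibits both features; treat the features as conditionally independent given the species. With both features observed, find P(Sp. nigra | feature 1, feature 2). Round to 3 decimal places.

By Bayes' rule, posterior ∝ prior × likelihood:
  Sp. viridis: 0.07 × 0.004 × 0.301 = 0.00008428
  Sp. rubra: 0.14 × 0.035 × 0.152 = 0.0007448
  Sp. nigra: 0.21 × 0.012 × 0.323 = 0.00081396
  Sp. alba: 0.3 × 0.228 × 0.045 = 0.003078
  Sp. lutea: 0.28 × 0.124 × 0.338 = 0.01173536
Sum = 0.0164564.
P(Sp. nigra | evidence) = 0.00081396 / 0.0164564 ≈ 0.049.

0.049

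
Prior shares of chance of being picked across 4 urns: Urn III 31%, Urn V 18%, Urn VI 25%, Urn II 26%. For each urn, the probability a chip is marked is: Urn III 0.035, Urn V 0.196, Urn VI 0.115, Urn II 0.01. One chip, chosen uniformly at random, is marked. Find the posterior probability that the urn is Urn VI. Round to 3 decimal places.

0.371

Compute prior × likelihood for every hypothesis:
  Urn III: 0.31 × 0.035 = 0.01085
  Urn V: 0.18 × 0.196 = 0.03528
  Urn VI: 0.25 × 0.115 = 0.02875
  Urn II: 0.26 × 0.01 = 0.0026
Total = 0.07748.
P(Urn VI | evidence) = 0.02875 / 0.07748 ≈ 0.371.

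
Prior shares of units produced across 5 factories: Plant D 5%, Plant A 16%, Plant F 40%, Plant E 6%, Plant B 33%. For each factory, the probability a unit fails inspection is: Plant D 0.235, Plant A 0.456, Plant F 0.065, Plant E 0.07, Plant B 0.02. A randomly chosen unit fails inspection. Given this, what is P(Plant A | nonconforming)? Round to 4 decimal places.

0.6004

By Bayes' rule, posterior ∝ prior × likelihood:
  Plant D: 0.05 × 0.235 = 0.01175
  Plant A: 0.16 × 0.456 = 0.07296
  Plant F: 0.4 × 0.065 = 0.026
  Plant E: 0.06 × 0.07 = 0.0042
  Plant B: 0.33 × 0.02 = 0.0066
Normalizing constant = 0.12151.
P(Plant A | evidence) = 0.07296 / 0.12151 ≈ 0.6004.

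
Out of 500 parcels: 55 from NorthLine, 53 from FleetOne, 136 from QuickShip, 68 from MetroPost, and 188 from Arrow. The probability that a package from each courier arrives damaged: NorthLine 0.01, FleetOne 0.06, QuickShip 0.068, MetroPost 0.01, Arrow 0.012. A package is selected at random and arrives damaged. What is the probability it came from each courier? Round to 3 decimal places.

NorthLine 0.035, FleetOne 0.200, QuickShip 0.581, MetroPost 0.043, Arrow 0.142

By Bayes' rule, posterior ∝ prior × likelihood:
  NorthLine: 0.11 × 0.01 = 0.0011
  FleetOne: 0.106 × 0.06 = 0.00636
  QuickShip: 0.272 × 0.068 = 0.018496
  MetroPost: 0.136 × 0.01 = 0.00136
  Arrow: 0.376 × 0.012 = 0.004512
Normalizing constant = 0.031828.
P(NorthLine | damaged) = 0.0011/0.031828 ≈ 0.035
P(FleetOne | damaged) = 0.00636/0.031828 ≈ 0.200
P(QuickShip | damaged) = 0.018496/0.031828 ≈ 0.581
P(MetroPost | damaged) = 0.00136/0.031828 ≈ 0.043
P(Arrow | damaged) = 0.004512/0.031828 ≈ 0.142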